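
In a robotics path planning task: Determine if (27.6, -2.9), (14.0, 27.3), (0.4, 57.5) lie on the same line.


Cross product: (14-27.6)*(57.5-(-2.9)) - (27.3-(-2.9))*(0.4-27.6)
= 0

Yes, collinear


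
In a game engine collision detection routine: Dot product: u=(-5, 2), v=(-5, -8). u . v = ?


u . v = u_x*v_x + u_y*v_y = (-5)*(-5) + 2*(-8)
= 25 + (-16) = 9

9


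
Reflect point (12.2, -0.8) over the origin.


Reflection over origin: (x,y) -> (-x,-y)
(12.2, -0.8) -> (-12.2, 0.8)

(-12.2, 0.8)


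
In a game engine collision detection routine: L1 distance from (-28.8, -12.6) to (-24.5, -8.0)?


|(-28.8)-(-24.5)| + |(-12.6)-(-8)| = 4.3 + 4.6 = 8.9

8.9


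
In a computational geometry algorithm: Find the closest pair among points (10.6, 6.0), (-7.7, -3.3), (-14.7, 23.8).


d(P0,P1) = 20.5275, d(P0,P2) = 30.9343, d(P1,P2) = 27.9895
Closest: P0 and P1

Closest pair: (10.6, 6.0) and (-7.7, -3.3), distance = 20.5275


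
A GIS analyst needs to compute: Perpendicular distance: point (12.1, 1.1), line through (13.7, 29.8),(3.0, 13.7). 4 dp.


|cross product| = 281.33
|line direction| = sqrt(373.7) = 19.3313
Distance = 281.33/sqrt(373.7) = 14.5531

14.5531


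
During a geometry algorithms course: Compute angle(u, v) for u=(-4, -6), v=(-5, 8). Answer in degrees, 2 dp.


u.v = -28, |u| = sqrt(52) = 7.2111, |v| = sqrt(89) = 9.434
cos(theta) = u.v/(|u||v|) = -28/sqrt(4628) = -0.411587
theta = acos(-0.411587) = 114.3 degrees

114.3 degrees


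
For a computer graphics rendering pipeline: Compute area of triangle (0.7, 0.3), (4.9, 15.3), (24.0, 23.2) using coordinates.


Area = |x_A(y_B-y_C) + x_B(y_C-y_A) + x_C(y_A-y_B)|/2
= |(-5.53) + 112.21 + (-360)|/2
= 253.32/2 = 126.66

126.66


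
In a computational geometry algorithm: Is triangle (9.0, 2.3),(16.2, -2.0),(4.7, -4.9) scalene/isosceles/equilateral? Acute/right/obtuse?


Side lengths squared: AB^2=70.33, BC^2=140.66, CA^2=70.33
Sorted: [70.33, 70.33, 140.66]
By sides: Isosceles, By angles: Right

Isosceles, Right


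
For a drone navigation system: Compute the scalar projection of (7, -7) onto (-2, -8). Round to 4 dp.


u.v = 42, |v| = sqrt(68) = 8.2462
Scalar projection = u.v / |v| = 42 / sqrt(68) = 5.0932

5.0932


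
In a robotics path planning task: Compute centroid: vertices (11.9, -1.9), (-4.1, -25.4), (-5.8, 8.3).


Centroid = ((x_A+x_B+x_C)/3, (y_A+y_B+y_C)/3)
= ((11.9+(-4.1)+(-5.8))/3, ((-1.9)+(-25.4)+8.3)/3)
= (0.6667, -6.3333)

(0.6667, -6.3333)


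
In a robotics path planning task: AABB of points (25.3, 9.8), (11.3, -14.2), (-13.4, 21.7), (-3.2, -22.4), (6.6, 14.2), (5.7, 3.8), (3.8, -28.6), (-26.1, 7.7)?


x range: [-26.1, 25.3]
y range: [-28.6, 21.7]
Bounding box: (-26.1,-28.6) to (25.3,21.7)

(-26.1,-28.6) to (25.3,21.7)


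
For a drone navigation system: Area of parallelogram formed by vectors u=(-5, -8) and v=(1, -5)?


|u x v| = |(-5)*(-5) - (-8)*1|
= |25 - (-8)| = 33

33


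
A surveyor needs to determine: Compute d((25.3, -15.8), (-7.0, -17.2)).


dx=-32.3, dy=-1.4
d^2 = (-32.3)^2 + (-1.4)^2 = 1045.25
d = sqrt(1045.25) = 32.3303

32.3303


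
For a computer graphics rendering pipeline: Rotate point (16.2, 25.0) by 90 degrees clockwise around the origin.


90° CW: (x,y) -> (y, -x)
(16.2,25) -> (25, -16.2)

(25, -16.2)


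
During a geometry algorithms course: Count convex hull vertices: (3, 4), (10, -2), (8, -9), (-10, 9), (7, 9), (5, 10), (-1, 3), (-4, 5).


Convex hull vertices (CCW): (-10, 9), (8, -9), (10, -2), (7, 9), (5, 10)
Count = 5

5


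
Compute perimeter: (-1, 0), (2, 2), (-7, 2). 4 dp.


Sides: (-1, 0)->(2, 2): sqrt(13) = 3.605551, (2, 2)->(-7, 2): sqrt(81) = 9, (-7, 2)->(-1, 0): sqrt(40) = 6.324555
Sum = 18.930106
Perimeter = 18.9301

18.9301


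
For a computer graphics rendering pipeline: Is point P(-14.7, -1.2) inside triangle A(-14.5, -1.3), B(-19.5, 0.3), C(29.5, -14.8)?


Cross products: AB x AP = -0.18, BC x BP = -1.02, CA x CP = -1.7
All same sign? yes

Yes, inside


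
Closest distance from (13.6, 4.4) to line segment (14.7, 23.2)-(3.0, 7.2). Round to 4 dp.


Project P onto AB: t = 0.7984 (clamped to [0,1])
Closest point on segment: (5.3591, 10.4261)
Distance: 10.2091

10.2091


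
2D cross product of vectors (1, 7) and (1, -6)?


u x v = u_x*v_y - u_y*v_x = 1*(-6) - 7*1
= (-6) - 7 = -13

-13


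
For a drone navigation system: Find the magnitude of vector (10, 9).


|u| = sqrt(10^2 + 9^2) = sqrt(181) = 13.4536

13.4536


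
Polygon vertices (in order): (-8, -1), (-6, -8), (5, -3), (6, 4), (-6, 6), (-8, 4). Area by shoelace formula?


Shoelace sum: ((-8)*(-8) - (-6)*(-1)) + ((-6)*(-3) - 5*(-8)) + (5*4 - 6*(-3)) + (6*6 - (-6)*4) + ((-6)*4 - (-8)*6) + ((-8)*(-1) - (-8)*4)
= 278
Area = |278|/2 = 139

139


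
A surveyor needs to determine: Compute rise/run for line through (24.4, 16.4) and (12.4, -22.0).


slope = (y2-y1)/(x2-x1) = ((-22)-16.4)/(12.4-24.4) = (-38.4)/(-12) = 3.2

3.2


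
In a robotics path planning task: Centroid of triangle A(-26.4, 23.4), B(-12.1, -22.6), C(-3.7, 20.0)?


Centroid = ((x_A+x_B+x_C)/3, (y_A+y_B+y_C)/3)
= (((-26.4)+(-12.1)+(-3.7))/3, (23.4+(-22.6)+20)/3)
= (-14.0667, 6.9333)

(-14.0667, 6.9333)


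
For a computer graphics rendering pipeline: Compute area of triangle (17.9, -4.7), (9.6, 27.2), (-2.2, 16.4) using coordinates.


Area = |x_A(y_B-y_C) + x_B(y_C-y_A) + x_C(y_A-y_B)|/2
= |193.32 + 202.56 + 70.18|/2
= 466.06/2 = 233.03

233.03


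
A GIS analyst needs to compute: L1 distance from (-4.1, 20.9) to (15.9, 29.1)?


|(-4.1)-15.9| + |20.9-29.1| = 20 + 8.2 = 28.2

28.2


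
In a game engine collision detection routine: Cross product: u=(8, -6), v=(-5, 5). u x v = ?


u x v = u_x*v_y - u_y*v_x = 8*5 - (-6)*(-5)
= 40 - 30 = 10

10


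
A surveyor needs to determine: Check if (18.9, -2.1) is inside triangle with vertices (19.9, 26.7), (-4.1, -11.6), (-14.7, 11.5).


Cross products: AB x AP = 652.9, BC x BP = -632, CA x CP = -981.28
All same sign? no

No, outside


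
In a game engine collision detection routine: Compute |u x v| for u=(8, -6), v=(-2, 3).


|u x v| = |8*3 - (-6)*(-2)|
= |24 - 12| = 12

12


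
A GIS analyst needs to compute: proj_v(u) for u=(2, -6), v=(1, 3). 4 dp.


u.v = -16, |v| = sqrt(10) = 3.1623
Scalar projection = u.v / |v| = -16 / sqrt(10) = -5.0596

-5.0596


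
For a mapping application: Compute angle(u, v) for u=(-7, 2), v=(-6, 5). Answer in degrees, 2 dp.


u.v = 52, |u| = sqrt(53) = 7.2801, |v| = sqrt(61) = 7.8102
cos(theta) = u.v/(|u||v|) = 52/sqrt(3233) = 0.914535
theta = acos(0.914535) = 23.86 degrees

23.86 degrees


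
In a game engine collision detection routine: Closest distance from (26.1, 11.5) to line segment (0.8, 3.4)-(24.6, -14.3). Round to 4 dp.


Project P onto AB: t = 0.5215 (clamped to [0,1])
Closest point on segment: (13.2115, -5.8304)
Distance: 21.5976

21.5976


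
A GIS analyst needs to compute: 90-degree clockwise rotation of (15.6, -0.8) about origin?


90° CW: (x,y) -> (y, -x)
(15.6,-0.8) -> (-0.8, -15.6)

(-0.8, -15.6)


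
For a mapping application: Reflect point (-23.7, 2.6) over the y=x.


Reflection over y=x: (x,y) -> (y,x)
(-23.7, 2.6) -> (2.6, -23.7)

(2.6, -23.7)


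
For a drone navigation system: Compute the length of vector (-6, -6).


|u| = sqrt((-6)^2 + (-6)^2) = sqrt(72) = 8.4853

8.4853


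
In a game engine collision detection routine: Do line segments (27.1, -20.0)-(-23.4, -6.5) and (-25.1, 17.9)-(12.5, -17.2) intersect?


Cross products: d1=407.18, d2=-857.77, d3=-1209.25, d4=55.7
d1*d2 < 0 and d3*d4 < 0? yes

Yes, they intersect


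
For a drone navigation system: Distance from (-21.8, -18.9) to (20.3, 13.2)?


dx=42.1, dy=32.1
d^2 = 42.1^2 + 32.1^2 = 2802.82
d = sqrt(2802.82) = 52.9417

52.9417


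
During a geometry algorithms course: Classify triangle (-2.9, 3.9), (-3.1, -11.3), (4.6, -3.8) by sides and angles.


Side lengths squared: AB^2=231.08, BC^2=115.54, CA^2=115.54
Sorted: [115.54, 115.54, 231.08]
By sides: Isosceles, By angles: Right

Isosceles, Right


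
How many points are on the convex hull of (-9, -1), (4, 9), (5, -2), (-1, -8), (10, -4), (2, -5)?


Convex hull vertices (CCW): (-9, -1), (-1, -8), (10, -4), (4, 9)
Count = 4

4


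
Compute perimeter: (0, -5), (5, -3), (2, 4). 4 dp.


Sides: (0, -5)->(5, -3): sqrt(29) = 5.385165, (5, -3)->(2, 4): sqrt(58) = 7.615773, (2, 4)->(0, -5): sqrt(85) = 9.219544
Sum = 22.220482
Perimeter = 22.2205

22.2205


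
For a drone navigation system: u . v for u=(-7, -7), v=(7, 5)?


u . v = u_x*v_x + u_y*v_y = (-7)*7 + (-7)*5
= (-49) + (-35) = -84

-84


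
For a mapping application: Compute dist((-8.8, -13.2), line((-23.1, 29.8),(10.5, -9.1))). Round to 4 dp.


|cross product| = 888.53
|line direction| = sqrt(2642.17) = 51.402
Distance = 888.53/sqrt(2642.17) = 17.2859

17.2859


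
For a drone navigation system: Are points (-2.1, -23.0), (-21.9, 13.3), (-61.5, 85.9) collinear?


Cross product: ((-21.9)-(-2.1))*(85.9-(-23)) - (13.3-(-23))*((-61.5)-(-2.1))
= 0

Yes, collinear


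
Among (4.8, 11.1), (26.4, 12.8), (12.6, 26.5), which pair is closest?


d(P0,P1) = 21.6668, d(P0,P2) = 17.2627, d(P1,P2) = 19.4456
Closest: P0 and P2

Closest pair: (4.8, 11.1) and (12.6, 26.5), distance = 17.2627


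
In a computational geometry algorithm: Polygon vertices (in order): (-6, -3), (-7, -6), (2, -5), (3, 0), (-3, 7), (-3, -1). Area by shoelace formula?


Shoelace sum: ((-6)*(-6) - (-7)*(-3)) + ((-7)*(-5) - 2*(-6)) + (2*0 - 3*(-5)) + (3*7 - (-3)*0) + ((-3)*(-1) - (-3)*7) + ((-3)*(-3) - (-6)*(-1))
= 125
Area = |125|/2 = 62.5

62.5


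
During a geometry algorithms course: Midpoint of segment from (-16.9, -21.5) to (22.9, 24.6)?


M = (((-16.9)+22.9)/2, ((-21.5)+24.6)/2)
= (3, 1.55)

(3, 1.55)


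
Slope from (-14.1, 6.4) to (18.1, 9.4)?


slope = (y2-y1)/(x2-x1) = (9.4-6.4)/(18.1-(-14.1)) = 3/32.2 = 0.0932

0.0932


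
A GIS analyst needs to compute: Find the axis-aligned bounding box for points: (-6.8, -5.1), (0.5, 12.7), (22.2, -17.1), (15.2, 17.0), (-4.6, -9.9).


x range: [-6.8, 22.2]
y range: [-17.1, 17]
Bounding box: (-6.8,-17.1) to (22.2,17)

(-6.8,-17.1) to (22.2,17)


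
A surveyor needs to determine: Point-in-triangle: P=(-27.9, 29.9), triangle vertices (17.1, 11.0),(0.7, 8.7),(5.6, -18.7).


Cross products: AB x AP = -413.46, BC x BP = -679.76, CA x CP = 1553.85
All same sign? no

No, outside


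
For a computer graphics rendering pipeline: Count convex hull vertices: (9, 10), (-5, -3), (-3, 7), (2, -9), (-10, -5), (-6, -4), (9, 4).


Convex hull vertices (CCW): (-10, -5), (2, -9), (9, 4), (9, 10), (-3, 7)
Count = 5

5


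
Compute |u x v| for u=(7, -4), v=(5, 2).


|u x v| = |7*2 - (-4)*5|
= |14 - (-20)| = 34

34


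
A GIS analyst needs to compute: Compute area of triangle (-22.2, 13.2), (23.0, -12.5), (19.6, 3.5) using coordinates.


Area = |x_A(y_B-y_C) + x_B(y_C-y_A) + x_C(y_A-y_B)|/2
= |355.2 + (-223.1) + 503.72|/2
= 635.82/2 = 317.91

317.91


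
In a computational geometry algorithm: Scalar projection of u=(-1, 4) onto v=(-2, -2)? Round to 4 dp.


u.v = -6, |v| = sqrt(8) = 2.8284
Scalar projection = u.v / |v| = -6 / sqrt(8) = -2.1213

-2.1213


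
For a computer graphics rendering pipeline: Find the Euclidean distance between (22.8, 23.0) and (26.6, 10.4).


dx=3.8, dy=-12.6
d^2 = 3.8^2 + (-12.6)^2 = 173.2
d = sqrt(173.2) = 13.1605

13.1605


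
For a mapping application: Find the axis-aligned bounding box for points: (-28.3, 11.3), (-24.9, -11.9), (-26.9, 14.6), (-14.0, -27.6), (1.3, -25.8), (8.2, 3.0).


x range: [-28.3, 8.2]
y range: [-27.6, 14.6]
Bounding box: (-28.3,-27.6) to (8.2,14.6)

(-28.3,-27.6) to (8.2,14.6)


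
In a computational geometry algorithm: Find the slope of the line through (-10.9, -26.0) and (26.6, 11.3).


slope = (y2-y1)/(x2-x1) = (11.3-(-26))/(26.6-(-10.9)) = 37.3/37.5 = 0.9947

0.9947


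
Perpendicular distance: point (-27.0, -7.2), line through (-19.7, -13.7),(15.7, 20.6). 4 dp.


|cross product| = 480.49
|line direction| = sqrt(2429.65) = 49.2915
Distance = 480.49/sqrt(2429.65) = 9.7479

9.7479


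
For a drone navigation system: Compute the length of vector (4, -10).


|u| = sqrt(4^2 + (-10)^2) = sqrt(116) = 10.7703

10.7703


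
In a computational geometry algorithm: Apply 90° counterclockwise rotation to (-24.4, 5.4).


90° CCW: (x,y) -> (-y, x)
(-24.4,5.4) -> (-5.4, -24.4)

(-5.4, -24.4)


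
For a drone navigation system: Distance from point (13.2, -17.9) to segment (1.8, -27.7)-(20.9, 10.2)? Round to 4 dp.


Project P onto AB: t = 0.3271 (clamped to [0,1])
Closest point on segment: (8.0474, -15.3033)
Distance: 5.7699

5.7699


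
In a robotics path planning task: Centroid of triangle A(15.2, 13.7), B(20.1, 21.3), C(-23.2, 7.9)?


Centroid = ((x_A+x_B+x_C)/3, (y_A+y_B+y_C)/3)
= ((15.2+20.1+(-23.2))/3, (13.7+21.3+7.9)/3)
= (4.0333, 14.3)

(4.0333, 14.3)


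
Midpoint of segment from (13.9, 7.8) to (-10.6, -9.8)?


M = ((13.9+(-10.6))/2, (7.8+(-9.8))/2)
= (1.65, -1)

(1.65, -1)


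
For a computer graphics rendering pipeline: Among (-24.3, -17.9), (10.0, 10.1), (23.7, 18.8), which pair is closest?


d(P0,P1) = 44.2774, d(P0,P2) = 60.4226, d(P1,P2) = 16.229
Closest: P1 and P2

Closest pair: (10.0, 10.1) and (23.7, 18.8), distance = 16.229


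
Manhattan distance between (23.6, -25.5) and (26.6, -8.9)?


|23.6-26.6| + |(-25.5)-(-8.9)| = 3 + 16.6 = 19.6

19.6


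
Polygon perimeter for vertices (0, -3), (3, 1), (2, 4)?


Sides: (0, -3)->(3, 1): sqrt(25) = 5, (3, 1)->(2, 4): sqrt(10) = 3.162278, (2, 4)->(0, -3): sqrt(53) = 7.28011
Sum = 15.442388
Perimeter = 15.4424

15.4424


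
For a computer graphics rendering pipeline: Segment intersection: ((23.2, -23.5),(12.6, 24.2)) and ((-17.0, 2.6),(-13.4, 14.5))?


Cross products: d1=-572.34, d2=-274.48, d3=1640.88, d4=1343.02
d1*d2 < 0 and d3*d4 < 0? no

No, they don't intersect


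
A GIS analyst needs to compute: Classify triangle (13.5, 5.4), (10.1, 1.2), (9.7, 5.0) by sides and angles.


Side lengths squared: AB^2=29.2, BC^2=14.6, CA^2=14.6
Sorted: [14.6, 14.6, 29.2]
By sides: Isosceles, By angles: Right

Isosceles, Right


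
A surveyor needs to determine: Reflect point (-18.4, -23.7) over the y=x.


Reflection over y=x: (x,y) -> (y,x)
(-18.4, -23.7) -> (-23.7, -18.4)

(-23.7, -18.4)


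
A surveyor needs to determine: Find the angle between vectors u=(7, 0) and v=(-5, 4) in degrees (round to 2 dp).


u.v = -35, |u| = sqrt(49) = 7, |v| = sqrt(41) = 6.4031
cos(theta) = u.v/(|u||v|) = -35/sqrt(2009) = -0.780869
theta = acos(-0.780869) = 141.34 degrees

141.34 degrees


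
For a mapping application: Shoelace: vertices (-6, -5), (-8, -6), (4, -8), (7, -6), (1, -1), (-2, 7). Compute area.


Shoelace sum: ((-6)*(-6) - (-8)*(-5)) + ((-8)*(-8) - 4*(-6)) + (4*(-6) - 7*(-8)) + (7*(-1) - 1*(-6)) + (1*7 - (-2)*(-1)) + ((-2)*(-5) - (-6)*7)
= 172
Area = |172|/2 = 86

86


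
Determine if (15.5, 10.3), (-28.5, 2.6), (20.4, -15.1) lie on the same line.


Cross product: ((-28.5)-15.5)*((-15.1)-10.3) - (2.6-10.3)*(20.4-15.5)
= 1155.33

No, not collinear


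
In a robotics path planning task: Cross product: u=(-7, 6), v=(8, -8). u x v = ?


u x v = u_x*v_y - u_y*v_x = (-7)*(-8) - 6*8
= 56 - 48 = 8

8


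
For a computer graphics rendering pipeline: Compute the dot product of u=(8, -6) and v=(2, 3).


u . v = u_x*v_x + u_y*v_y = 8*2 + (-6)*3
= 16 + (-18) = -2

-2


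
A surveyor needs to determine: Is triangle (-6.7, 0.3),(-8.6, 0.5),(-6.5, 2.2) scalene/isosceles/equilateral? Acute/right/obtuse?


Side lengths squared: AB^2=3.65, BC^2=7.3, CA^2=3.65
Sorted: [3.65, 3.65, 7.3]
By sides: Isosceles, By angles: Right

Isosceles, Right


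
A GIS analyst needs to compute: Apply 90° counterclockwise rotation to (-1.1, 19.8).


90° CCW: (x,y) -> (-y, x)
(-1.1,19.8) -> (-19.8, -1.1)

(-19.8, -1.1)


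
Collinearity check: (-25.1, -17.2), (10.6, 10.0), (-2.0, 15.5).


Cross product: (10.6-(-25.1))*(15.5-(-17.2)) - (10-(-17.2))*((-2)-(-25.1))
= 539.07

No, not collinear


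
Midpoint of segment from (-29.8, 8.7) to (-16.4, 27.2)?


M = (((-29.8)+(-16.4))/2, (8.7+27.2)/2)
= (-23.1, 17.95)

(-23.1, 17.95)


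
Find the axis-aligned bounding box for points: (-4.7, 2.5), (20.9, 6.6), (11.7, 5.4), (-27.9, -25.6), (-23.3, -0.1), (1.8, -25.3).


x range: [-27.9, 20.9]
y range: [-25.6, 6.6]
Bounding box: (-27.9,-25.6) to (20.9,6.6)

(-27.9,-25.6) to (20.9,6.6)


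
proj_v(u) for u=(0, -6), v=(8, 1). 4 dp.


u.v = -6, |v| = sqrt(65) = 8.0623
Scalar projection = u.v / |v| = -6 / sqrt(65) = -0.7442

-0.7442


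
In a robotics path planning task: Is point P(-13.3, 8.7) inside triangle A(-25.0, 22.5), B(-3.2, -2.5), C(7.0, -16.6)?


Cross products: AB x AP = -8.34, BC x BP = -28.17, CA x CP = -15.87
All same sign? yes

Yes, inside


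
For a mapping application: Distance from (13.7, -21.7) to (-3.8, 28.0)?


dx=-17.5, dy=49.7
d^2 = (-17.5)^2 + 49.7^2 = 2776.34
d = sqrt(2776.34) = 52.691

52.691


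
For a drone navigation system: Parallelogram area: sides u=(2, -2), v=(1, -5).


|u x v| = |2*(-5) - (-2)*1|
= |(-10) - (-2)| = 8

8


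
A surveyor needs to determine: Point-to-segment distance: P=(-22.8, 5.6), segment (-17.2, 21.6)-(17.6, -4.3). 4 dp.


Project P onto AB: t = 0.1167 (clamped to [0,1])
Closest point on segment: (-13.1405, 18.5787)
Distance: 16.1788

16.1788


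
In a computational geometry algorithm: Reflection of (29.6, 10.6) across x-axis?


Reflection over x-axis: (x,y) -> (x,-y)
(29.6, 10.6) -> (29.6, -10.6)

(29.6, -10.6)


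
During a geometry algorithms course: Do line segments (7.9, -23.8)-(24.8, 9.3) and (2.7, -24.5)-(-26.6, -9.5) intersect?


Cross products: d1=-98.51, d2=-1321.84, d3=160.29, d4=1383.62
d1*d2 < 0 and d3*d4 < 0? no

No, they don't intersect


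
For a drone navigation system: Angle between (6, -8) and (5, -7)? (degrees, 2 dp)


u.v = 86, |u| = sqrt(100) = 10, |v| = sqrt(74) = 8.6023
cos(theta) = u.v/(|u||v|) = 86/sqrt(7400) = 0.99973
theta = acos(0.99973) = 1.33 degrees

1.33 degrees


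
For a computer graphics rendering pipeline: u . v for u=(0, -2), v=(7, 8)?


u . v = u_x*v_x + u_y*v_y = 0*7 + (-2)*8
= 0 + (-16) = -16

-16


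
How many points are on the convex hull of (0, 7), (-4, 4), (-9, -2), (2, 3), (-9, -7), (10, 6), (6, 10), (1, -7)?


Convex hull vertices (CCW): (-9, -7), (1, -7), (10, 6), (6, 10), (0, 7), (-4, 4), (-9, -2)
Count = 7

7


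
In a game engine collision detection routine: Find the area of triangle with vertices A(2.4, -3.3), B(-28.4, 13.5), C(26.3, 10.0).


Area = |x_A(y_B-y_C) + x_B(y_C-y_A) + x_C(y_A-y_B)|/2
= |8.4 + (-377.72) + (-441.84)|/2
= 811.16/2 = 405.58

405.58


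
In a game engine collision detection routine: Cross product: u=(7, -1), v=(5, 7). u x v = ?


u x v = u_x*v_y - u_y*v_x = 7*7 - (-1)*5
= 49 - (-5) = 54

54


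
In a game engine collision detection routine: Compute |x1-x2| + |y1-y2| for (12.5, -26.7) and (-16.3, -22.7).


|12.5-(-16.3)| + |(-26.7)-(-22.7)| = 28.8 + 4 = 32.8

32.8


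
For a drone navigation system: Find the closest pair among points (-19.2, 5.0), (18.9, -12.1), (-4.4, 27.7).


d(P0,P1) = 41.7615, d(P0,P2) = 27.0985, d(P1,P2) = 46.1187
Closest: P0 and P2

Closest pair: (-19.2, 5.0) and (-4.4, 27.7), distance = 27.0985


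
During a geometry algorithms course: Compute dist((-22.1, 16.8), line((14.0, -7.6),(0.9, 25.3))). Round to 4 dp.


|cross product| = 868.05
|line direction| = sqrt(1254.02) = 35.4121
Distance = 868.05/sqrt(1254.02) = 24.5128

24.5128


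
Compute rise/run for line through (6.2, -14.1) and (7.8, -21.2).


slope = (y2-y1)/(x2-x1) = ((-21.2)-(-14.1))/(7.8-6.2) = (-7.1)/1.6 = -4.4375

-4.4375


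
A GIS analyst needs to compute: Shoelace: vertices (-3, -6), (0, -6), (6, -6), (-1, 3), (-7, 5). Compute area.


Shoelace sum: ((-3)*(-6) - 0*(-6)) + (0*(-6) - 6*(-6)) + (6*3 - (-1)*(-6)) + ((-1)*5 - (-7)*3) + ((-7)*(-6) - (-3)*5)
= 139
Area = |139|/2 = 69.5

69.5


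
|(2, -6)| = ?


|u| = sqrt(2^2 + (-6)^2) = sqrt(40) = 6.3246

6.3246


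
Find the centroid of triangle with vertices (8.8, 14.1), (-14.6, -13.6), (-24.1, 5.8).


Centroid = ((x_A+x_B+x_C)/3, (y_A+y_B+y_C)/3)
= ((8.8+(-14.6)+(-24.1))/3, (14.1+(-13.6)+5.8)/3)
= (-9.9667, 2.1)

(-9.9667, 2.1)


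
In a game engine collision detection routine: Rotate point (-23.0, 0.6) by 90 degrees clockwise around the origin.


90° CW: (x,y) -> (y, -x)
(-23,0.6) -> (0.6, 23)

(0.6, 23)


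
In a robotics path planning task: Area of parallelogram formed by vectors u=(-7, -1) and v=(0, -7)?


|u x v| = |(-7)*(-7) - (-1)*0|
= |49 - 0| = 49

49


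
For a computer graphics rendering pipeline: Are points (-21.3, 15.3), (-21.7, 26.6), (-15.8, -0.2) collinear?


Cross product: ((-21.7)-(-21.3))*((-0.2)-15.3) - (26.6-15.3)*((-15.8)-(-21.3))
= -55.95

No, not collinear


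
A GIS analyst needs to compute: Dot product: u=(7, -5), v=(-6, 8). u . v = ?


u . v = u_x*v_x + u_y*v_y = 7*(-6) + (-5)*8
= (-42) + (-40) = -82

-82


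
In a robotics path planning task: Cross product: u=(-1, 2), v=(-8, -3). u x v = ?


u x v = u_x*v_y - u_y*v_x = (-1)*(-3) - 2*(-8)
= 3 - (-16) = 19

19


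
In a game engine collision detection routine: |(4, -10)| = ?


|u| = sqrt(4^2 + (-10)^2) = sqrt(116) = 10.7703

10.7703


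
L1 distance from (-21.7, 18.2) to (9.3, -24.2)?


|(-21.7)-9.3| + |18.2-(-24.2)| = 31 + 42.4 = 73.4

73.4


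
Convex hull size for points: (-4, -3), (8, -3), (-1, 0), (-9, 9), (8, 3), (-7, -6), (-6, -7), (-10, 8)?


Convex hull vertices (CCW): (-10, 8), (-7, -6), (-6, -7), (8, -3), (8, 3), (-9, 9)
Count = 6

6


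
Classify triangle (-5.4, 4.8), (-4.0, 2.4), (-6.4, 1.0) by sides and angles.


Side lengths squared: AB^2=7.72, BC^2=7.72, CA^2=15.44
Sorted: [7.72, 7.72, 15.44]
By sides: Isosceles, By angles: Right

Isosceles, Right


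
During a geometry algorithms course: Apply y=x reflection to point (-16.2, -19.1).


Reflection over y=x: (x,y) -> (y,x)
(-16.2, -19.1) -> (-19.1, -16.2)

(-19.1, -16.2)


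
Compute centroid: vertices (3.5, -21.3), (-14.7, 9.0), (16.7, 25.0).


Centroid = ((x_A+x_B+x_C)/3, (y_A+y_B+y_C)/3)
= ((3.5+(-14.7)+16.7)/3, ((-21.3)+9+25)/3)
= (1.8333, 4.2333)

(1.8333, 4.2333)


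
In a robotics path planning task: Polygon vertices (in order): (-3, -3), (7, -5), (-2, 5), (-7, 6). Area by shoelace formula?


Shoelace sum: ((-3)*(-5) - 7*(-3)) + (7*5 - (-2)*(-5)) + ((-2)*6 - (-7)*5) + ((-7)*(-3) - (-3)*6)
= 123
Area = |123|/2 = 61.5

61.5


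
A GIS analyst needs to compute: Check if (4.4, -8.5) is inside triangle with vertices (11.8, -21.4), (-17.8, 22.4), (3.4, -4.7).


Cross products: AB x AP = -57.72, BC x BP = -53.46, CA x CP = -15.22
All same sign? yes

Yes, inside


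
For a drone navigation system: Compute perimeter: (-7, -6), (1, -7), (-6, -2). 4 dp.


Sides: (-7, -6)->(1, -7): sqrt(65) = 8.062258, (1, -7)->(-6, -2): sqrt(74) = 8.602325, (-6, -2)->(-7, -6): sqrt(17) = 4.123106
Sum = 20.787689
Perimeter = 20.7877

20.7877


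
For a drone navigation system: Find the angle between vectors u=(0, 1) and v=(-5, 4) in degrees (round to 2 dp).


u.v = 4, |u| = sqrt(1) = 1, |v| = sqrt(41) = 6.4031
cos(theta) = u.v/(|u||v|) = 4/sqrt(41) = 0.624695
theta = acos(0.624695) = 51.34 degrees

51.34 degrees


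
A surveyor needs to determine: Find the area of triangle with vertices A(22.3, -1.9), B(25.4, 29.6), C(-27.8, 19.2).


Area = |x_A(y_B-y_C) + x_B(y_C-y_A) + x_C(y_A-y_B)|/2
= |231.92 + 535.94 + 875.7|/2
= 1643.56/2 = 821.78

821.78


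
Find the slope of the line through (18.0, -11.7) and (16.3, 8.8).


slope = (y2-y1)/(x2-x1) = (8.8-(-11.7))/(16.3-18) = 20.5/(-1.7) = -12.0588

-12.0588


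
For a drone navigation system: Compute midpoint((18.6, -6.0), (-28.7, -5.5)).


M = ((18.6+(-28.7))/2, ((-6)+(-5.5))/2)
= (-5.05, -5.75)

(-5.05, -5.75)


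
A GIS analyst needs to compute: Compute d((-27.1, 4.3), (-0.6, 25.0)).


dx=26.5, dy=20.7
d^2 = 26.5^2 + 20.7^2 = 1130.74
d = sqrt(1130.74) = 33.6265

33.6265


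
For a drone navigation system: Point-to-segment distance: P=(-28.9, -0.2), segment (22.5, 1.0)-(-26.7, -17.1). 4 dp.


Project P onto AB: t = 0.9281 (clamped to [0,1])
Closest point on segment: (-23.1616, -15.7983)
Distance: 16.6203

16.6203


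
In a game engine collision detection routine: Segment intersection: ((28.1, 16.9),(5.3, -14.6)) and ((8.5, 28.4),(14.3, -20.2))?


Cross products: d1=885.86, d2=-404.92, d3=-879.6, d4=411.18
d1*d2 < 0 and d3*d4 < 0? yes

Yes, they intersect


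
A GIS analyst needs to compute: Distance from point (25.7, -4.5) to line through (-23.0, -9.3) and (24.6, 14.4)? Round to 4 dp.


|cross product| = 925.71
|line direction| = sqrt(2827.45) = 53.1738
Distance = 925.71/sqrt(2827.45) = 17.4091

17.4091


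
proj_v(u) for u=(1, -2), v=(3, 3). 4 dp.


u.v = -3, |v| = sqrt(18) = 4.2426
Scalar projection = u.v / |v| = -3 / sqrt(18) = -0.7071

-0.7071


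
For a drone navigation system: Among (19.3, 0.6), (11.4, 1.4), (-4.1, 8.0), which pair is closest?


d(P0,P1) = 7.9404, d(P0,P2) = 24.5422, d(P1,P2) = 16.8467
Closest: P0 and P1

Closest pair: (19.3, 0.6) and (11.4, 1.4), distance = 7.9404


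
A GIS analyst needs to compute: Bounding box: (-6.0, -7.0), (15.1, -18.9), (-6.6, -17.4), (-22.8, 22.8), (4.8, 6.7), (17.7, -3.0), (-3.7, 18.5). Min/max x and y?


x range: [-22.8, 17.7]
y range: [-18.9, 22.8]
Bounding box: (-22.8,-18.9) to (17.7,22.8)

(-22.8,-18.9) to (17.7,22.8)


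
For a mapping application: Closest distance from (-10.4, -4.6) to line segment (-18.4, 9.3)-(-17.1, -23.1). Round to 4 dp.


Project P onto AB: t = 0.4382 (clamped to [0,1])
Closest point on segment: (-17.8303, -4.8981)
Distance: 7.4363

7.4363


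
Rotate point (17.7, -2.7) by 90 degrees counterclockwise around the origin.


90° CCW: (x,y) -> (-y, x)
(17.7,-2.7) -> (2.7, 17.7)

(2.7, 17.7)


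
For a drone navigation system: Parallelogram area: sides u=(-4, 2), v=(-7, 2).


|u x v| = |(-4)*2 - 2*(-7)|
= |(-8) - (-14)| = 6

6


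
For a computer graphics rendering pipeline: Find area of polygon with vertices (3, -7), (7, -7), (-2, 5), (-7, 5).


Shoelace sum: (3*(-7) - 7*(-7)) + (7*5 - (-2)*(-7)) + ((-2)*5 - (-7)*5) + ((-7)*(-7) - 3*5)
= 108
Area = |108|/2 = 54

54


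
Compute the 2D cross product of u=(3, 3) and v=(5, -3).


u x v = u_x*v_y - u_y*v_x = 3*(-3) - 3*5
= (-9) - 15 = -24

-24


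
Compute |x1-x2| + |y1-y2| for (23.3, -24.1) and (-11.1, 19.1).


|23.3-(-11.1)| + |(-24.1)-19.1| = 34.4 + 43.2 = 77.6

77.6


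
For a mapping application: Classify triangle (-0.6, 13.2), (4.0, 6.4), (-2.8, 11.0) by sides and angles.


Side lengths squared: AB^2=67.4, BC^2=67.4, CA^2=9.68
Sorted: [9.68, 67.4, 67.4]
By sides: Isosceles, By angles: Acute

Isosceles, Acute


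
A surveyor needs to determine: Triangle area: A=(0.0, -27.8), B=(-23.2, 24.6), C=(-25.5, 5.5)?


Area = |x_A(y_B-y_C) + x_B(y_C-y_A) + x_C(y_A-y_B)|/2
= |0 + (-772.56) + 1336.2|/2
= 563.64/2 = 281.82

281.82


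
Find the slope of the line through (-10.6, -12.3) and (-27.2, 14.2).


slope = (y2-y1)/(x2-x1) = (14.2-(-12.3))/((-27.2)-(-10.6)) = 26.5/(-16.6) = -1.5964

-1.5964


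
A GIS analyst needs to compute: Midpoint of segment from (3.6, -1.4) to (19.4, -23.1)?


M = ((3.6+19.4)/2, ((-1.4)+(-23.1))/2)
= (11.5, -12.25)

(11.5, -12.25)


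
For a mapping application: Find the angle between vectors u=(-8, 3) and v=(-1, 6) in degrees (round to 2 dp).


u.v = 26, |u| = sqrt(73) = 8.544, |v| = sqrt(37) = 6.0828
cos(theta) = u.v/(|u||v|) = 26/sqrt(2701) = 0.500278
theta = acos(0.500278) = 59.98 degrees

59.98 degrees


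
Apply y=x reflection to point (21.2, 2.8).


Reflection over y=x: (x,y) -> (y,x)
(21.2, 2.8) -> (2.8, 21.2)

(2.8, 21.2)


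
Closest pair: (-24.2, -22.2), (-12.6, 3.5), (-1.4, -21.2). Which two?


d(P0,P1) = 28.1966, d(P0,P2) = 22.8219, d(P1,P2) = 27.1207
Closest: P0 and P2

Closest pair: (-24.2, -22.2) and (-1.4, -21.2), distance = 22.8219


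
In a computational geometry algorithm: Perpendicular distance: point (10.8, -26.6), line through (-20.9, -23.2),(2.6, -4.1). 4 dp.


|cross product| = 685.37
|line direction| = sqrt(917.06) = 30.283
Distance = 685.37/sqrt(917.06) = 22.6322

22.6322


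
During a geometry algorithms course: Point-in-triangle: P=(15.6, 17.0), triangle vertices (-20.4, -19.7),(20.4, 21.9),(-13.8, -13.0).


Cross products: AB x AP = -0.24, BC x BP = 0.06, CA x CP = -1.02
All same sign? no

No, outside


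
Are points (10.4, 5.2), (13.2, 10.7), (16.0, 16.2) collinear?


Cross product: (13.2-10.4)*(16.2-5.2) - (10.7-5.2)*(16-10.4)
= 0

Yes, collinear


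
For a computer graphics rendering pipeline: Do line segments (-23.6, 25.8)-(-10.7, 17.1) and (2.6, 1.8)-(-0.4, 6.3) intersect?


Cross products: d1=45.9, d2=13.95, d3=-81.66, d4=-49.71
d1*d2 < 0 and d3*d4 < 0? no

No, they don't intersect


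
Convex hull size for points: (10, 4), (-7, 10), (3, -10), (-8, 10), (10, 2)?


Convex hull vertices (CCW): (-8, 10), (3, -10), (10, 2), (10, 4), (-7, 10)
Count = 5

5


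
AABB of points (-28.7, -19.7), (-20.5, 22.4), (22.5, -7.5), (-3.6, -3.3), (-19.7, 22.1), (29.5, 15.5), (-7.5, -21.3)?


x range: [-28.7, 29.5]
y range: [-21.3, 22.4]
Bounding box: (-28.7,-21.3) to (29.5,22.4)

(-28.7,-21.3) to (29.5,22.4)


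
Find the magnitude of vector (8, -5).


|u| = sqrt(8^2 + (-5)^2) = sqrt(89) = 9.434

9.434


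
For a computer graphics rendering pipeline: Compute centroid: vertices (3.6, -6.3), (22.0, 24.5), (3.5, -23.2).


Centroid = ((x_A+x_B+x_C)/3, (y_A+y_B+y_C)/3)
= ((3.6+22+3.5)/3, ((-6.3)+24.5+(-23.2))/3)
= (9.7, -1.6667)

(9.7, -1.6667)


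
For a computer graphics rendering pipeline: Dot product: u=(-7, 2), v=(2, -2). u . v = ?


u . v = u_x*v_x + u_y*v_y = (-7)*2 + 2*(-2)
= (-14) + (-4) = -18

-18


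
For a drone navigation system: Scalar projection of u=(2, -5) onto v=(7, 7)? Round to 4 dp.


u.v = -21, |v| = sqrt(98) = 9.8995
Scalar projection = u.v / |v| = -21 / sqrt(98) = -2.1213

-2.1213


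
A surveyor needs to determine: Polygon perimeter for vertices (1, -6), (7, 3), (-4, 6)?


Sides: (1, -6)->(7, 3): sqrt(117) = 10.816654, (7, 3)->(-4, 6): sqrt(130) = 11.401754, (-4, 6)->(1, -6): sqrt(169) = 13
Sum = 35.218408
Perimeter = 35.2184

35.2184


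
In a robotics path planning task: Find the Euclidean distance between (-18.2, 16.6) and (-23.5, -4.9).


dx=-5.3, dy=-21.5
d^2 = (-5.3)^2 + (-21.5)^2 = 490.34
d = sqrt(490.34) = 22.1436

22.1436


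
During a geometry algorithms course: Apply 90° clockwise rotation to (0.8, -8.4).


90° CW: (x,y) -> (y, -x)
(0.8,-8.4) -> (-8.4, -0.8)

(-8.4, -0.8)


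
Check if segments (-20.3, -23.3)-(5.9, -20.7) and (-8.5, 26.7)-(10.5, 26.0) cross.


Cross products: d1=-958.26, d2=-890.52, d3=1279.32, d4=1211.58
d1*d2 < 0 and d3*d4 < 0? no

No, they don't intersect


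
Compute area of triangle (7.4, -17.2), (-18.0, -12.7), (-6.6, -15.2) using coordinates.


Area = |x_A(y_B-y_C) + x_B(y_C-y_A) + x_C(y_A-y_B)|/2
= |18.5 + (-36) + 29.7|/2
= 12.2/2 = 6.1

6.1


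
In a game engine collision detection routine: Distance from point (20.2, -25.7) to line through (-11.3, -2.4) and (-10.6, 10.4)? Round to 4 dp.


|cross product| = 419.51
|line direction| = sqrt(164.33) = 12.8191
Distance = 419.51/sqrt(164.33) = 32.7253

32.7253


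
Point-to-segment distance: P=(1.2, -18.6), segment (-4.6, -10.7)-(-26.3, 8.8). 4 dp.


Project P onto AB: t = 0 (clamped to [0,1])
Closest point on segment: (-4.6, -10.7)
Distance: 9.8005

9.8005


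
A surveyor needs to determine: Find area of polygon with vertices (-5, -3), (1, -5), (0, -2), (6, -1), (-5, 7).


Shoelace sum: ((-5)*(-5) - 1*(-3)) + (1*(-2) - 0*(-5)) + (0*(-1) - 6*(-2)) + (6*7 - (-5)*(-1)) + ((-5)*(-3) - (-5)*7)
= 125
Area = |125|/2 = 62.5

62.5


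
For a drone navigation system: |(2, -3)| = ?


|u| = sqrt(2^2 + (-3)^2) = sqrt(13) = 3.6056

3.6056


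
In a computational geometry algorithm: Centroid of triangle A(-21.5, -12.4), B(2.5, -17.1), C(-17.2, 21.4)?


Centroid = ((x_A+x_B+x_C)/3, (y_A+y_B+y_C)/3)
= (((-21.5)+2.5+(-17.2))/3, ((-12.4)+(-17.1)+21.4)/3)
= (-12.0667, -2.7)

(-12.0667, -2.7)


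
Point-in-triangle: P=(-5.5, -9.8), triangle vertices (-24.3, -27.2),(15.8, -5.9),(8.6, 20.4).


Cross products: AB x AP = 297.3, BC x BP = 588.27, CA x CP = 322.42
All same sign? yes

Yes, inside


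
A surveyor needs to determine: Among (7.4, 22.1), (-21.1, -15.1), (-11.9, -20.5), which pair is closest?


d(P0,P1) = 46.8625, d(P0,P2) = 46.768, d(P1,P2) = 10.6677
Closest: P1 and P2

Closest pair: (-21.1, -15.1) and (-11.9, -20.5), distance = 10.6677


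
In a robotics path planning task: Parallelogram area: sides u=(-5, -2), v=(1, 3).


|u x v| = |(-5)*3 - (-2)*1|
= |(-15) - (-2)| = 13

13


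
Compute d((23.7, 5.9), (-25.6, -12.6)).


dx=-49.3, dy=-18.5
d^2 = (-49.3)^2 + (-18.5)^2 = 2772.74
d = sqrt(2772.74) = 52.6568

52.6568


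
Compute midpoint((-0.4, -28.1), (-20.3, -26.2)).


M = (((-0.4)+(-20.3))/2, ((-28.1)+(-26.2))/2)
= (-10.35, -27.15)

(-10.35, -27.15)


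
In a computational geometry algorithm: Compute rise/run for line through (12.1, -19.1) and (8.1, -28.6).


slope = (y2-y1)/(x2-x1) = ((-28.6)-(-19.1))/(8.1-12.1) = (-9.5)/(-4) = 2.375

2.375


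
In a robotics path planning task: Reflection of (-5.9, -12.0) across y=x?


Reflection over y=x: (x,y) -> (y,x)
(-5.9, -12) -> (-12, -5.9)

(-12, -5.9)


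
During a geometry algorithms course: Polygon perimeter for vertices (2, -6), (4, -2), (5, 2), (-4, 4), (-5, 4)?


Sides: (2, -6)->(4, -2): sqrt(20) = 4.472136, (4, -2)->(5, 2): sqrt(17) = 4.123106, (5, 2)->(-4, 4): sqrt(85) = 9.219544, (-4, 4)->(-5, 4): sqrt(1) = 1, (-5, 4)->(2, -6): sqrt(149) = 12.206556
Sum = 31.021342
Perimeter = 31.0213

31.0213


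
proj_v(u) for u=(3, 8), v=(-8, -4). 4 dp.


u.v = -56, |v| = sqrt(80) = 8.9443
Scalar projection = u.v / |v| = -56 / sqrt(80) = -6.261

-6.261


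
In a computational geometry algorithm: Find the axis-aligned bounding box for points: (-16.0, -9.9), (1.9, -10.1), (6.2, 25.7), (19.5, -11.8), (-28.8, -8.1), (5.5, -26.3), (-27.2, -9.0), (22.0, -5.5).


x range: [-28.8, 22]
y range: [-26.3, 25.7]
Bounding box: (-28.8,-26.3) to (22,25.7)

(-28.8,-26.3) to (22,25.7)


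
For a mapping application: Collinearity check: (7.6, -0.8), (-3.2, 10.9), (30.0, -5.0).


Cross product: ((-3.2)-7.6)*((-5)-(-0.8)) - (10.9-(-0.8))*(30-7.6)
= -216.72

No, not collinear


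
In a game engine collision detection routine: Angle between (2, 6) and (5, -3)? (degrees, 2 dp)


u.v = -8, |u| = sqrt(40) = 6.3246, |v| = sqrt(34) = 5.831
cos(theta) = u.v/(|u||v|) = -8/sqrt(1360) = -0.21693
theta = acos(-0.21693) = 102.53 degrees

102.53 degrees


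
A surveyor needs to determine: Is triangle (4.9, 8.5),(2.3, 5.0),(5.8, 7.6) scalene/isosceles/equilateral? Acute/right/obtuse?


Side lengths squared: AB^2=19.01, BC^2=19.01, CA^2=1.62
Sorted: [1.62, 19.01, 19.01]
By sides: Isosceles, By angles: Acute

Isosceles, Acute


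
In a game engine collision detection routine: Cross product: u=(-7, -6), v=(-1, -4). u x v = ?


u x v = u_x*v_y - u_y*v_x = (-7)*(-4) - (-6)*(-1)
= 28 - 6 = 22

22


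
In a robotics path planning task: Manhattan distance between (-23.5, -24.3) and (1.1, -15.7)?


|(-23.5)-1.1| + |(-24.3)-(-15.7)| = 24.6 + 8.6 = 33.2

33.2


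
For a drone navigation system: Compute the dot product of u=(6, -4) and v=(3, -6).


u . v = u_x*v_x + u_y*v_y = 6*3 + (-4)*(-6)
= 18 + 24 = 42

42


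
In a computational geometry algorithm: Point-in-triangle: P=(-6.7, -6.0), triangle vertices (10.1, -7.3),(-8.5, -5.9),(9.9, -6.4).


Cross products: AB x AP = -0.66, BC x BP = -0.94, CA x CP = -14.86
All same sign? yes

Yes, inside


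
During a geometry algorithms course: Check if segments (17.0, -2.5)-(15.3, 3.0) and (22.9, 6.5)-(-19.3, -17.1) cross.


Cross products: d1=240.56, d2=-31.66, d3=-47.75, d4=224.47
d1*d2 < 0 and d3*d4 < 0? yes

Yes, they intersect


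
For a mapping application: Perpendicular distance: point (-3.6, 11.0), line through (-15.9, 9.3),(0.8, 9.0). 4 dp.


|cross product| = 32.08
|line direction| = sqrt(278.98) = 16.7027
Distance = 32.08/sqrt(278.98) = 1.9206

1.9206


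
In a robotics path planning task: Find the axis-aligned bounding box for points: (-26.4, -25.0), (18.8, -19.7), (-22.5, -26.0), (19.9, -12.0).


x range: [-26.4, 19.9]
y range: [-26, -12]
Bounding box: (-26.4,-26) to (19.9,-12)

(-26.4,-26) to (19.9,-12)


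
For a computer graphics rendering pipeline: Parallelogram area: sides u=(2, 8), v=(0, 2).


|u x v| = |2*2 - 8*0|
= |4 - 0| = 4

4


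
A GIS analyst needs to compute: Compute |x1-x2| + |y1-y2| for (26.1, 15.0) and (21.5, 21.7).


|26.1-21.5| + |15-21.7| = 4.6 + 6.7 = 11.3

11.3


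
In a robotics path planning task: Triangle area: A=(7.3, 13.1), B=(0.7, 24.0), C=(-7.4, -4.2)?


Area = |x_A(y_B-y_C) + x_B(y_C-y_A) + x_C(y_A-y_B)|/2
= |205.86 + (-12.11) + 80.66|/2
= 274.41/2 = 137.205

137.205


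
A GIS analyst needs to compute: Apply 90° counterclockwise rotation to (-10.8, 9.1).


90° CCW: (x,y) -> (-y, x)
(-10.8,9.1) -> (-9.1, -10.8)

(-9.1, -10.8)


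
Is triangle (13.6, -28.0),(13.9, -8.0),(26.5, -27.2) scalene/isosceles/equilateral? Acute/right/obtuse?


Side lengths squared: AB^2=400.09, BC^2=527.4, CA^2=167.05
Sorted: [167.05, 400.09, 527.4]
By sides: Scalene, By angles: Acute

Scalene, Acute


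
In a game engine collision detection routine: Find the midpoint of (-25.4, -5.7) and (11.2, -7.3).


M = (((-25.4)+11.2)/2, ((-5.7)+(-7.3))/2)
= (-7.1, -6.5)

(-7.1, -6.5)


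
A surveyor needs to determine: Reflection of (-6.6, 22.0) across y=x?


Reflection over y=x: (x,y) -> (y,x)
(-6.6, 22) -> (22, -6.6)

(22, -6.6)


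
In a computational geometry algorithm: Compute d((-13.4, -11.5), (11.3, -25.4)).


dx=24.7, dy=-13.9
d^2 = 24.7^2 + (-13.9)^2 = 803.3
d = sqrt(803.3) = 28.3425

28.3425


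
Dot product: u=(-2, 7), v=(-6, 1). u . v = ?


u . v = u_x*v_x + u_y*v_y = (-2)*(-6) + 7*1
= 12 + 7 = 19

19


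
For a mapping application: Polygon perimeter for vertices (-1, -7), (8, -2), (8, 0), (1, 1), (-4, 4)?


Sides: (-1, -7)->(8, -2): sqrt(106) = 10.29563, (8, -2)->(8, 0): sqrt(4) = 2, (8, 0)->(1, 1): sqrt(50) = 7.071068, (1, 1)->(-4, 4): sqrt(34) = 5.830952, (-4, 4)->(-1, -7): sqrt(130) = 11.401754
Sum = 36.599404
Perimeter = 36.5994

36.5994


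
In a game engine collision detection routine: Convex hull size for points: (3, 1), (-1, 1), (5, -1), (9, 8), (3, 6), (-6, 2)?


Convex hull vertices (CCW): (-6, 2), (5, -1), (9, 8), (3, 6)
Count = 4

4


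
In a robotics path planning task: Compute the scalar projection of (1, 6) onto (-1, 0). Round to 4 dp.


u.v = -1, |v| = sqrt(1) = 1
Scalar projection = u.v / |v| = -1 / sqrt(1) = -1

-1


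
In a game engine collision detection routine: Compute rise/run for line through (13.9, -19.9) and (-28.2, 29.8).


slope = (y2-y1)/(x2-x1) = (29.8-(-19.9))/((-28.2)-13.9) = 49.7/(-42.1) = -1.1805

-1.1805


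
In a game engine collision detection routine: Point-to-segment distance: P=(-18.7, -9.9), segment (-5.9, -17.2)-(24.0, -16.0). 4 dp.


Project P onto AB: t = 0 (clamped to [0,1])
Closest point on segment: (-5.9, -17.2)
Distance: 14.7353

14.7353
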